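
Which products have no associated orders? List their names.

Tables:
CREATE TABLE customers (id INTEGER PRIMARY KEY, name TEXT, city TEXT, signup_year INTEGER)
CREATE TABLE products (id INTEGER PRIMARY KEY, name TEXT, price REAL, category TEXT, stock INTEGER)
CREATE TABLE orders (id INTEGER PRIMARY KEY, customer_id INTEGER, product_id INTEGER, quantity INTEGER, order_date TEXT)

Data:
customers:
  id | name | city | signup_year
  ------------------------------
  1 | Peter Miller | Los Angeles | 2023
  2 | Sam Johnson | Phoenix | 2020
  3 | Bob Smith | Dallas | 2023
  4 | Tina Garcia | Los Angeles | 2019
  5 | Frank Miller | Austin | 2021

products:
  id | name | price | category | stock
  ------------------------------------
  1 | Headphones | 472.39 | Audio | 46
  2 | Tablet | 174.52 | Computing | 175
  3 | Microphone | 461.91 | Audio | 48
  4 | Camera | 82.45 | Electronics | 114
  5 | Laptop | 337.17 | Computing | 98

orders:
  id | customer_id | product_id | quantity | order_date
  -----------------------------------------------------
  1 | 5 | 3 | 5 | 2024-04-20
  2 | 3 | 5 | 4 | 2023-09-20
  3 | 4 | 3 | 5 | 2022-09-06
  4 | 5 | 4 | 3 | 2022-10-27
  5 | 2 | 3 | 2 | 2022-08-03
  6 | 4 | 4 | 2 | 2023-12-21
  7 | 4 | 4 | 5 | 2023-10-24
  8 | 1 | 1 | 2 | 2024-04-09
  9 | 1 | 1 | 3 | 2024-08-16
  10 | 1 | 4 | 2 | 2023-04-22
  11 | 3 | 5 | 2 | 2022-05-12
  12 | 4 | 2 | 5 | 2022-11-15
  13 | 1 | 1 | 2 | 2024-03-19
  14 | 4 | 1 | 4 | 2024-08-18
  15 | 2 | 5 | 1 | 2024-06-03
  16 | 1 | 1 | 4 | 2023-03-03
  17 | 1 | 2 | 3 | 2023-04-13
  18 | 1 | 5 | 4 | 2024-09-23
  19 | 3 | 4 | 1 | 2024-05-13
SELECT p.name FROM products p LEFT JOIN orders c ON c.product_id = p.id WHERE c.id IS NULL

Execution result:
(no rows)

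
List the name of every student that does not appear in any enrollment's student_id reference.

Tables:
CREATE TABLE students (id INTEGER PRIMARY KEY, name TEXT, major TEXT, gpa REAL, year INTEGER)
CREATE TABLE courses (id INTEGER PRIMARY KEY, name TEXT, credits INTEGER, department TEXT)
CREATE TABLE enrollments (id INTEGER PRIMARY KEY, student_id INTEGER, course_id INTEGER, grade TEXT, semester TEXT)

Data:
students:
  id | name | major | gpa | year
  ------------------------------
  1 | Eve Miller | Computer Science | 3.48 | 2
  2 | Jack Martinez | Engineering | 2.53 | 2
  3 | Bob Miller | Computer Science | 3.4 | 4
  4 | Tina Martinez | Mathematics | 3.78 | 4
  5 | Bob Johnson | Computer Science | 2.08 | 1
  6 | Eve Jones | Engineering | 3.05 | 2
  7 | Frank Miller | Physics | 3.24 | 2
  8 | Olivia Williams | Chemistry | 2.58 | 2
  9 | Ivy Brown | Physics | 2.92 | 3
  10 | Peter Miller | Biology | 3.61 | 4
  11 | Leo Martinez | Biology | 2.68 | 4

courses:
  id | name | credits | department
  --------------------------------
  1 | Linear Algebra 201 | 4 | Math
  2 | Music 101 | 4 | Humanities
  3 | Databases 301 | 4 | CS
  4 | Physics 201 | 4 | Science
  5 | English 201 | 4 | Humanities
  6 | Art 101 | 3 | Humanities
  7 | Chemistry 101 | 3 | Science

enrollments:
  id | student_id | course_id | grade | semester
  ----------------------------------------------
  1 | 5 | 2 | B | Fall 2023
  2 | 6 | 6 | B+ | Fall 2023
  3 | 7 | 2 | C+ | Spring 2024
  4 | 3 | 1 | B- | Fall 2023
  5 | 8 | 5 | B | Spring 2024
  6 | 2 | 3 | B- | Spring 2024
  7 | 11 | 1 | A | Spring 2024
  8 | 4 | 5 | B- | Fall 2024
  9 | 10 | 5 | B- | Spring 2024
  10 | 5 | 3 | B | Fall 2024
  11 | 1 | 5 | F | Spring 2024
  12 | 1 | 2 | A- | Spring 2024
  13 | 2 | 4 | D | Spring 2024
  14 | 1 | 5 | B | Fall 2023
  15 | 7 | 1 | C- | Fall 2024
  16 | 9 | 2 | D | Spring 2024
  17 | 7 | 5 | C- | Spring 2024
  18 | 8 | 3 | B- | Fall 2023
SELECT p.name FROM students p LEFT JOIN enrollments c ON c.student_id = p.id WHERE c.id IS NULL

Execution result:
(no rows)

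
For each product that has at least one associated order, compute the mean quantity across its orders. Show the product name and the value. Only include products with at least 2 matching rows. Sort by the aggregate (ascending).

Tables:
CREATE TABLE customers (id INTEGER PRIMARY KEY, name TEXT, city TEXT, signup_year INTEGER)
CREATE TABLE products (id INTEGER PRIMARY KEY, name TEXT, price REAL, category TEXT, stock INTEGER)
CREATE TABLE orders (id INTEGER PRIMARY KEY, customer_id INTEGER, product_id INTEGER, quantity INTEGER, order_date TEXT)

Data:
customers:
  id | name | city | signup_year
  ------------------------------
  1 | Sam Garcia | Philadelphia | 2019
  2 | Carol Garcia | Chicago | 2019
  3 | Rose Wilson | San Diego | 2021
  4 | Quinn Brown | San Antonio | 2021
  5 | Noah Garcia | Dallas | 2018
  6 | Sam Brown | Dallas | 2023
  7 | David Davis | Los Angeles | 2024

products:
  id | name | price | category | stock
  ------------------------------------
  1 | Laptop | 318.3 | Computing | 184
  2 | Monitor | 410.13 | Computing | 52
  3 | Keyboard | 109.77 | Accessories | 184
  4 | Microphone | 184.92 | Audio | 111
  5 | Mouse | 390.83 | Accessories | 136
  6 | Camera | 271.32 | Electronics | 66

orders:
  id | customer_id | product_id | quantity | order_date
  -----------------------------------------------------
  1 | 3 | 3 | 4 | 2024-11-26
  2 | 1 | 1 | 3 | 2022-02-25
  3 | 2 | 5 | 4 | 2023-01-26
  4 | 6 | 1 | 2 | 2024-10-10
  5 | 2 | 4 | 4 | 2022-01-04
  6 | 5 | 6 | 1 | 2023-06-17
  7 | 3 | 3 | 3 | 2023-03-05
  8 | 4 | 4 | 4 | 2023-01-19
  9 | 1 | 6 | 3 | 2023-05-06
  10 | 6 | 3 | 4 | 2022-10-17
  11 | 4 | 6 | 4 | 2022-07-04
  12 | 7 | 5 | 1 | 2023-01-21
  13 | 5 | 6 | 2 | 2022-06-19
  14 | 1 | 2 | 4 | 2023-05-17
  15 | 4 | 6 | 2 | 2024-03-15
SELECT p.name, AVG(c.quantity) AS avg_quantity FROM orders c JOIN products p ON c.product_id = p.id GROUP BY p.id, p.name HAVING COUNT(*) >= 2 ORDER BY avg_quantity ASC

Execution result:
name | avg_quantity
Camera | 2.40
Laptop | 2.50
Mouse | 2.50
Keyboard | 3.67
Microphone | 4.00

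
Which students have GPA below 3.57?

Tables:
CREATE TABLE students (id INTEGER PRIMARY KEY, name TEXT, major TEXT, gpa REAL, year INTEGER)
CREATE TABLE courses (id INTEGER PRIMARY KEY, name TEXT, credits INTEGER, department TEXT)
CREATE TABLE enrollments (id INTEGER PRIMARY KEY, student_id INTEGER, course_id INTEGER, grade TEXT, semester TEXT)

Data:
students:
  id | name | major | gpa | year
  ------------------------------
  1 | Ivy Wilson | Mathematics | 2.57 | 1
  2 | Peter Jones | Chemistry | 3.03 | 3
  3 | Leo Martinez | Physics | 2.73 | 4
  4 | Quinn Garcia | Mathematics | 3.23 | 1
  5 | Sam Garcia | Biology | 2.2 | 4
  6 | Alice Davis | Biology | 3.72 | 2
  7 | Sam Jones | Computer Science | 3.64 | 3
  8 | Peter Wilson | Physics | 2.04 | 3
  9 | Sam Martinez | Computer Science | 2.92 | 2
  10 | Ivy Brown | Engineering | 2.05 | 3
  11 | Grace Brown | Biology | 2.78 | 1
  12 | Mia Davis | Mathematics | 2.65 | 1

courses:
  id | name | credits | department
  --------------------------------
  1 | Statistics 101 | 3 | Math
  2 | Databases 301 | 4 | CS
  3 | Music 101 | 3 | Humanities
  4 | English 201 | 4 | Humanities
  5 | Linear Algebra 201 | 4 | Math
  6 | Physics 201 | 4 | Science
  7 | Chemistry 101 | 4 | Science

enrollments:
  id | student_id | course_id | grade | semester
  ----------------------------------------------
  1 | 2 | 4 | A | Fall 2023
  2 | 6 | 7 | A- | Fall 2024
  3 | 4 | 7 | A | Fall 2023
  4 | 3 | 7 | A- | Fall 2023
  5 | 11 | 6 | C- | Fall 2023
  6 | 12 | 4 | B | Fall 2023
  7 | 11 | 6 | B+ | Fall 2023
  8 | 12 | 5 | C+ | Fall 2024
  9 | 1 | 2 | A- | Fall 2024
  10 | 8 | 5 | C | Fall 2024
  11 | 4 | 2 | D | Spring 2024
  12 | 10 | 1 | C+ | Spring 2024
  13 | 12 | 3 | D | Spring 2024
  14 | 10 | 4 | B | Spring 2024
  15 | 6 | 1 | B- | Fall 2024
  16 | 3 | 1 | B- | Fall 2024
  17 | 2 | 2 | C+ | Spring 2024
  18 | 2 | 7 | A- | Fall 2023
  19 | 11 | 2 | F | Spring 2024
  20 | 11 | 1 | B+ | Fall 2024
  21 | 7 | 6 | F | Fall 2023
SELECT name, gpa FROM students WHERE gpa < 3.57

Execution result:
name | gpa
Ivy Wilson | 2.57
Peter Jones | 3.03
Leo Martinez | 2.73
Quinn Garcia | 3.23
Sam Garcia | 2.20
Peter Wilson | 2.04
Sam Martinez | 2.92
Ivy Brown | 2.05
Grace Brown | 2.78
Mia Davis | 2.65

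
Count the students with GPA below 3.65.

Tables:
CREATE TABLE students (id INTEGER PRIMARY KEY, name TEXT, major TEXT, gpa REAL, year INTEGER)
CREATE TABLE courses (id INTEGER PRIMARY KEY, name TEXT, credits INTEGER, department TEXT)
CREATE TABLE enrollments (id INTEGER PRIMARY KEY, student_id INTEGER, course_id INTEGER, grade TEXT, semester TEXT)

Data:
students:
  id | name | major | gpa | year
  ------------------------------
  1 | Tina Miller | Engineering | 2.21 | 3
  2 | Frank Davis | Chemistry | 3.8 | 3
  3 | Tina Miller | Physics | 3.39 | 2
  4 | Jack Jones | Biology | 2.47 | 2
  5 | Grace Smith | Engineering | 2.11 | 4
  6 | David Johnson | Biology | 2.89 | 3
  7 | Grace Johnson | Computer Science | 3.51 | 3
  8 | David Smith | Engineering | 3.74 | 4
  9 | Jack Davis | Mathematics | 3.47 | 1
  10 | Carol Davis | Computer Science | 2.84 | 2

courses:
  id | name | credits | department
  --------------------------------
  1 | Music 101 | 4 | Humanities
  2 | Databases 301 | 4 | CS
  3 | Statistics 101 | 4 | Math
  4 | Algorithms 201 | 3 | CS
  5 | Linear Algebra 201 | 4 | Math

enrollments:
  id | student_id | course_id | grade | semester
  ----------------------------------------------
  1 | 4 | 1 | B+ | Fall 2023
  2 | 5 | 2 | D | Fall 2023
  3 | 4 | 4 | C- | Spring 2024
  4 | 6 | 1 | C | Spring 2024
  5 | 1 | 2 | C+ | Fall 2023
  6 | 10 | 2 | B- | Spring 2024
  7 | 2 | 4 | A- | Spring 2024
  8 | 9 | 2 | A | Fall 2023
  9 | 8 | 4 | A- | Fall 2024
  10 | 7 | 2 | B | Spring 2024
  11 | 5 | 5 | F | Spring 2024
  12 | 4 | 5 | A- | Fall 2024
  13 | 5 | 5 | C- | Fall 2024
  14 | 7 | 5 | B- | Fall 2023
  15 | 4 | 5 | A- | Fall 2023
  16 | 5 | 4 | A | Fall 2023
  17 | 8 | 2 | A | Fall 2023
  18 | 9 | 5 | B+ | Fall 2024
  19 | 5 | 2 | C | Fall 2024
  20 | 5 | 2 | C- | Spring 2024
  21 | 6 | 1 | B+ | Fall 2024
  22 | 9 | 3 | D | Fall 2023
SELECT COUNT(*) FROM students WHERE gpa < 3.65

Execution result:
8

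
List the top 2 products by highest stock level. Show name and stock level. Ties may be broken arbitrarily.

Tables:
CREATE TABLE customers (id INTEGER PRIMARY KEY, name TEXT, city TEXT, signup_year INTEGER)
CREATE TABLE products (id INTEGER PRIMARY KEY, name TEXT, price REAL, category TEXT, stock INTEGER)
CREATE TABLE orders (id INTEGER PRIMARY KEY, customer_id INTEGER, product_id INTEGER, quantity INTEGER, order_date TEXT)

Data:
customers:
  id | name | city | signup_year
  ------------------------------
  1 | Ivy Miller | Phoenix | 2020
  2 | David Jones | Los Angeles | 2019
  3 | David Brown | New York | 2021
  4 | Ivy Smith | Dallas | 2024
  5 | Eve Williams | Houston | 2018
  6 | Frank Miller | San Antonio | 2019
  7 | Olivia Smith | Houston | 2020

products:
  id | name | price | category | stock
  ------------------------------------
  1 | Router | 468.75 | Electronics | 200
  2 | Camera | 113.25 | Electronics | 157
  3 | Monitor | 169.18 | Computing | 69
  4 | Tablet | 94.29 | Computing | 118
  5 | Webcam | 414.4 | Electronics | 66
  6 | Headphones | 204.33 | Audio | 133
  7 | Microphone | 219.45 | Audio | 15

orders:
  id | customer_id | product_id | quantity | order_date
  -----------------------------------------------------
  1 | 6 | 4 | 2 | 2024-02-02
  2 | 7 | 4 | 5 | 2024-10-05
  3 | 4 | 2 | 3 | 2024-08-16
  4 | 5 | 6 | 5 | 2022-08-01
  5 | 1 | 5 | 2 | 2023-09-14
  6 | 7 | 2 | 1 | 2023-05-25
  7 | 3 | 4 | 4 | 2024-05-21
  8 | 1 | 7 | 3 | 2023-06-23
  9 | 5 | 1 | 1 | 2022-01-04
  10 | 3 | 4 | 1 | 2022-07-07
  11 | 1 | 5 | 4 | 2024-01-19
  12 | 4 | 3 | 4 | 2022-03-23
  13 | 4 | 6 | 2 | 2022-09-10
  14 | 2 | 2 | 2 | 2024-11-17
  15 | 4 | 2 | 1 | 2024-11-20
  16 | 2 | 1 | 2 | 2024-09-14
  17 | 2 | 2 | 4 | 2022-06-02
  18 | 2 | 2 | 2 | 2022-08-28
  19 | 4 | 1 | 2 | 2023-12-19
SELECT name, stock FROM products ORDER BY stock DESC LIMIT 2

Execution result:
name | stock
Router | 200
Camera | 157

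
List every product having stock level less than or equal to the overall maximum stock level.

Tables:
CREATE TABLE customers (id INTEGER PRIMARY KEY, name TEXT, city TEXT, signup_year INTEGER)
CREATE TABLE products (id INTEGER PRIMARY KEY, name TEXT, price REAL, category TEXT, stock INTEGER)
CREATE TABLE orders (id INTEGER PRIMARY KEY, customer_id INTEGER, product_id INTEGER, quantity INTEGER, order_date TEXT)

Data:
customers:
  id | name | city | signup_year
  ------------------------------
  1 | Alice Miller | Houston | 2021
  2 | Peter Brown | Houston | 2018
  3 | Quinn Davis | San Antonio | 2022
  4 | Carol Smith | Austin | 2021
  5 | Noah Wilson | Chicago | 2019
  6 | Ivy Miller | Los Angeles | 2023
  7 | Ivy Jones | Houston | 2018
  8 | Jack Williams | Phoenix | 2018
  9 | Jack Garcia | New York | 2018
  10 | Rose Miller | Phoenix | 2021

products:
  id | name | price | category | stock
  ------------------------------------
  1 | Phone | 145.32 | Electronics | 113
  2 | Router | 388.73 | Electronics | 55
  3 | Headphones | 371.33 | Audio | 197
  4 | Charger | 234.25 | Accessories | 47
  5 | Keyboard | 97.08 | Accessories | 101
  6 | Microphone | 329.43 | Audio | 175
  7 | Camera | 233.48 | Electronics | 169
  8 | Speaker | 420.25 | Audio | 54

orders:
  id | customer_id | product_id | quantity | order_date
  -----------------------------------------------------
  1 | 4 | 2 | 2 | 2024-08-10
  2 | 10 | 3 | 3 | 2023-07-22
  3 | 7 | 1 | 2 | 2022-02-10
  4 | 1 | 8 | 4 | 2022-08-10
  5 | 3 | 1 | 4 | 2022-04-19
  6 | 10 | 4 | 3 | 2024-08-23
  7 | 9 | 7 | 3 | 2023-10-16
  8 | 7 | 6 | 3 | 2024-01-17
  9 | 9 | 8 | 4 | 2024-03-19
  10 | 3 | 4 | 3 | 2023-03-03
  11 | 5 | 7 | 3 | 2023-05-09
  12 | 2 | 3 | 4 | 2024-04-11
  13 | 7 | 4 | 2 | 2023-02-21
SELECT name, stock FROM products WHERE stock <= (SELECT MAX(stock) FROM products)

Execution result:
name | stock
Phone | 113
Router | 55
Headphones | 197
Charger | 47
Keyboard | 101
Microphone | 175
Camera | 169
Speaker | 54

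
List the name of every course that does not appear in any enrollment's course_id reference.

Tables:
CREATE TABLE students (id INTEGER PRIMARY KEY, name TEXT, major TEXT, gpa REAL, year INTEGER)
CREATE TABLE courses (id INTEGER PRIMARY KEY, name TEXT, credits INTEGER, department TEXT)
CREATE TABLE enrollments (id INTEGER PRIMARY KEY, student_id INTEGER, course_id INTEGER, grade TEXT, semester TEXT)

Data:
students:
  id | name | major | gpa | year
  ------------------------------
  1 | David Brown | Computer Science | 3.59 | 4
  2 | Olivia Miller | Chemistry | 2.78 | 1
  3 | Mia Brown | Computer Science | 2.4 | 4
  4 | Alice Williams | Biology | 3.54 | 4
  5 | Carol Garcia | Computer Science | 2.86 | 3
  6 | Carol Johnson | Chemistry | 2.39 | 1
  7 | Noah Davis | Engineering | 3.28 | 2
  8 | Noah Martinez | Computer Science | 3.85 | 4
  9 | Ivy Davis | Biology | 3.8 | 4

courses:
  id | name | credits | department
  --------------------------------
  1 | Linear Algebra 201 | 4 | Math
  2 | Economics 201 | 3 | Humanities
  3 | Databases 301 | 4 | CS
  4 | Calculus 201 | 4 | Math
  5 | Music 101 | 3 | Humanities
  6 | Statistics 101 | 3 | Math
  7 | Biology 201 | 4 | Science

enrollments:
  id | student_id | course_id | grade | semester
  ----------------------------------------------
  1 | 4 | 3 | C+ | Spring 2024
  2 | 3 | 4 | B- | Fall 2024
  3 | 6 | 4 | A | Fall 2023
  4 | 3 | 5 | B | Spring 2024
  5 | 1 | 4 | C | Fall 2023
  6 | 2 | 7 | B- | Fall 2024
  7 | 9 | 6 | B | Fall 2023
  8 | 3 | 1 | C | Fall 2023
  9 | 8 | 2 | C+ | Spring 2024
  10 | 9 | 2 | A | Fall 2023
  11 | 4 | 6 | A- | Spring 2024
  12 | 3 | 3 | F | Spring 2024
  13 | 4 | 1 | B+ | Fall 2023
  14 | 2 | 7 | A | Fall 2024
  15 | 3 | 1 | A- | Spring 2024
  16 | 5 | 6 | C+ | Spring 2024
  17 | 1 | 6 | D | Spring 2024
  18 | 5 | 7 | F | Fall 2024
SELECT p.name FROM courses p LEFT JOIN enrollments c ON c.course_id = p.id WHERE c.id IS NULL

Execution result:
(no rows)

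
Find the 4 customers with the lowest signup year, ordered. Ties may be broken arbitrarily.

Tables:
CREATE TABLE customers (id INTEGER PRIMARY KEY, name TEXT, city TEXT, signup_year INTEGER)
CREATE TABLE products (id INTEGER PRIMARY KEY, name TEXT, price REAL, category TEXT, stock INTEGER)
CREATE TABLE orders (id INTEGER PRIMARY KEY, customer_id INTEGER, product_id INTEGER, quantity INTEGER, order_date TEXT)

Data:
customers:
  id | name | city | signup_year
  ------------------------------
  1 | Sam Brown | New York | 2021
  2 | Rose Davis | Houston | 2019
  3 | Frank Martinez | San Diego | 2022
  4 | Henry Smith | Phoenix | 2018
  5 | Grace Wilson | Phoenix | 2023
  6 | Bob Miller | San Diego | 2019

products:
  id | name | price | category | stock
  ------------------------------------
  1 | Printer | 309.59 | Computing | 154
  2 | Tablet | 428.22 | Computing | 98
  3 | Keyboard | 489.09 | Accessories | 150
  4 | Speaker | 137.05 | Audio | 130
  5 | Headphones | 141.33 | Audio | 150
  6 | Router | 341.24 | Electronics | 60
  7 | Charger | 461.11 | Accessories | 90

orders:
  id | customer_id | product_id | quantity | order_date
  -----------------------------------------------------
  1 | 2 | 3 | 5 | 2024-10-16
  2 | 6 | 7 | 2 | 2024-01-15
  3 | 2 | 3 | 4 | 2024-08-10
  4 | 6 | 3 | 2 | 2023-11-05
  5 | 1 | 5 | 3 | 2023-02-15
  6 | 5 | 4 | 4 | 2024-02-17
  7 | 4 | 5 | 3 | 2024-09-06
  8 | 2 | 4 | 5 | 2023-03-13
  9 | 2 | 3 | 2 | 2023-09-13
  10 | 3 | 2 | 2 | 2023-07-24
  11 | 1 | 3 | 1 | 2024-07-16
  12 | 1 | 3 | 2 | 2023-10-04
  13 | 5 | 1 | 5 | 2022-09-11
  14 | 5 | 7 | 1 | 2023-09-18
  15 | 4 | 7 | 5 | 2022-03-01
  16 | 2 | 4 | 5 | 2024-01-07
SELECT name, signup_year FROM customers ORDER BY signup_year ASC LIMIT 4

Execution result:
name | signup_year
Henry Smith | 2018
Rose Davis | 2019
Bob Miller | 2019
Sam Brown | 2021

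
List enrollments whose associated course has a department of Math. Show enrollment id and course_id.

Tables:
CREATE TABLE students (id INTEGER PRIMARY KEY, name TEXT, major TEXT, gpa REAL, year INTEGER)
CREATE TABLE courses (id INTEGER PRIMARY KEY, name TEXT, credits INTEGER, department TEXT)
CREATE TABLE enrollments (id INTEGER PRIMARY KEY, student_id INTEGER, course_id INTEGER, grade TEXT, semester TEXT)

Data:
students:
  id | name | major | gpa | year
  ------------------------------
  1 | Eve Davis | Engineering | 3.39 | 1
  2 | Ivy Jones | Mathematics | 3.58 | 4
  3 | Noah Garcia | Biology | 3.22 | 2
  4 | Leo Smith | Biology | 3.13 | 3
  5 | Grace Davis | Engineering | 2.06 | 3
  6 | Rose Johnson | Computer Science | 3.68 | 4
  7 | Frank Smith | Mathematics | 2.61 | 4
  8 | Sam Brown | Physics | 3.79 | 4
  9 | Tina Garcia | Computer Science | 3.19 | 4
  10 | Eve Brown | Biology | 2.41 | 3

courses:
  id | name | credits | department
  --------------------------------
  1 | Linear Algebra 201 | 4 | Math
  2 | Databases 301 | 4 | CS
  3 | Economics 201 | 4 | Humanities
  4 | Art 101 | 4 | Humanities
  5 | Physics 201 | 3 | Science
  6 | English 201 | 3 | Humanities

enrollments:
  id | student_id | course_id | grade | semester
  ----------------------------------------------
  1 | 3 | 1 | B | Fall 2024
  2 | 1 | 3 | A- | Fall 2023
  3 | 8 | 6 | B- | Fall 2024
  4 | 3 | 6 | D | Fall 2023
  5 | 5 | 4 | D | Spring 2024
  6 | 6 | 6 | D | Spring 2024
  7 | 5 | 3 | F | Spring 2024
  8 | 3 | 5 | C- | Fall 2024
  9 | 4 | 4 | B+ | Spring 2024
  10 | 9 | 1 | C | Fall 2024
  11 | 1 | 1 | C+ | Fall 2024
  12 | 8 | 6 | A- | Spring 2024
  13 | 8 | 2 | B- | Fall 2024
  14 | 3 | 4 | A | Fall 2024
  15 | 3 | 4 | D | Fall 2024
SELECT id, course_id FROM enrollments WHERE course_id IN (SELECT id FROM courses WHERE department = 'Math')

Execution result:
id | course_id
1 | 1
10 | 1
11 | 1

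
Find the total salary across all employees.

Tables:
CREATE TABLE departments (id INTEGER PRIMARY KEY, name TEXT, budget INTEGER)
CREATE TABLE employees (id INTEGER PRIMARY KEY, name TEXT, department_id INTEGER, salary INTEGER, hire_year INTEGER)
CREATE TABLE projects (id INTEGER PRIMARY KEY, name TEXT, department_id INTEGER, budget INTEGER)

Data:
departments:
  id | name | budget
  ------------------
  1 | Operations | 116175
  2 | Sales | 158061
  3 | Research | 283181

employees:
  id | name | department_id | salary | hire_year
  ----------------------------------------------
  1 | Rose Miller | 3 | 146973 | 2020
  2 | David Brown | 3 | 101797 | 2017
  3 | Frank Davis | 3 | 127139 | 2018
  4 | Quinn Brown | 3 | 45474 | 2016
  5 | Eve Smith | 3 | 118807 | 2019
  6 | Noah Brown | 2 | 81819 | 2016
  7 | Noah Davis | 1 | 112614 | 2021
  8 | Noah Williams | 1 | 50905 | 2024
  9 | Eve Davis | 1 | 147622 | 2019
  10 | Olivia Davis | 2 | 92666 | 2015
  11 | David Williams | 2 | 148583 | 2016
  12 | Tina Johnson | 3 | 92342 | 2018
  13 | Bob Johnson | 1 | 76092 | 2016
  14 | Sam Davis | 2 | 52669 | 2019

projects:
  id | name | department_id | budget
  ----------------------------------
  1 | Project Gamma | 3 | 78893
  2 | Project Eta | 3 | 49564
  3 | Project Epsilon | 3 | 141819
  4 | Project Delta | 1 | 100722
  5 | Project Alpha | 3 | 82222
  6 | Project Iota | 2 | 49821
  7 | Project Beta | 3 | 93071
SELECT SUM(salary) FROM employees

Execution result:
1395502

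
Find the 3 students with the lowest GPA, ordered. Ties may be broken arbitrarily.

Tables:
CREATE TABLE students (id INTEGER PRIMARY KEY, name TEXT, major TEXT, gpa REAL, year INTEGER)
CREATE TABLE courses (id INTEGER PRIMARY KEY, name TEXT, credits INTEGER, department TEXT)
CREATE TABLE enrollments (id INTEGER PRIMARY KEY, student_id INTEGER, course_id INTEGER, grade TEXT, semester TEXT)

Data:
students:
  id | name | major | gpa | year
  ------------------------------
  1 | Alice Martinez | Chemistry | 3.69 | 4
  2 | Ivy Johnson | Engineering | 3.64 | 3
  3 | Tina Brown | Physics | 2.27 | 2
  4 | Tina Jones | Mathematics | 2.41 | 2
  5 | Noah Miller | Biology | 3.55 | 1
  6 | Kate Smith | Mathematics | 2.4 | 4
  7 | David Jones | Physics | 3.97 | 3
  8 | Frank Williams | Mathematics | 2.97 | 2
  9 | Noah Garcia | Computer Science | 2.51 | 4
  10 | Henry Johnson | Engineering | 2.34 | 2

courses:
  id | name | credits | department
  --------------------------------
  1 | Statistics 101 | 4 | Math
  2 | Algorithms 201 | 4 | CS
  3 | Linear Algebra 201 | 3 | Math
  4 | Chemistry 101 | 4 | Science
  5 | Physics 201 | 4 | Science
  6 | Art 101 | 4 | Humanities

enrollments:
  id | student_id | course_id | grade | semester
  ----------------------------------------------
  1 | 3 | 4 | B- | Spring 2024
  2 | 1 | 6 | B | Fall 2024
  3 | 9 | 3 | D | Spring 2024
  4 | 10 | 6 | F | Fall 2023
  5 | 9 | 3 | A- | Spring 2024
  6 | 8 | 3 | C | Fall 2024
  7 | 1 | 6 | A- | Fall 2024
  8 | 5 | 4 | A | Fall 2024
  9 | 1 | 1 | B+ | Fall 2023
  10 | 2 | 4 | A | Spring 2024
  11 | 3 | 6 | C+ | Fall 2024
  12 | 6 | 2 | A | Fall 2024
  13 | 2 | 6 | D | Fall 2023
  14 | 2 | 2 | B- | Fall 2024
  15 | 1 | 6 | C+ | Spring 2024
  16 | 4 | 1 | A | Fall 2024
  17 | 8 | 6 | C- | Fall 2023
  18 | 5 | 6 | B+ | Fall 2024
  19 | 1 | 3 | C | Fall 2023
SELECT name, gpa FROM students ORDER BY gpa ASC LIMIT 3

Execution result:
name | gpa
Tina Brown | 2.27
Henry Johnson | 2.34
Kate Smith | 2.40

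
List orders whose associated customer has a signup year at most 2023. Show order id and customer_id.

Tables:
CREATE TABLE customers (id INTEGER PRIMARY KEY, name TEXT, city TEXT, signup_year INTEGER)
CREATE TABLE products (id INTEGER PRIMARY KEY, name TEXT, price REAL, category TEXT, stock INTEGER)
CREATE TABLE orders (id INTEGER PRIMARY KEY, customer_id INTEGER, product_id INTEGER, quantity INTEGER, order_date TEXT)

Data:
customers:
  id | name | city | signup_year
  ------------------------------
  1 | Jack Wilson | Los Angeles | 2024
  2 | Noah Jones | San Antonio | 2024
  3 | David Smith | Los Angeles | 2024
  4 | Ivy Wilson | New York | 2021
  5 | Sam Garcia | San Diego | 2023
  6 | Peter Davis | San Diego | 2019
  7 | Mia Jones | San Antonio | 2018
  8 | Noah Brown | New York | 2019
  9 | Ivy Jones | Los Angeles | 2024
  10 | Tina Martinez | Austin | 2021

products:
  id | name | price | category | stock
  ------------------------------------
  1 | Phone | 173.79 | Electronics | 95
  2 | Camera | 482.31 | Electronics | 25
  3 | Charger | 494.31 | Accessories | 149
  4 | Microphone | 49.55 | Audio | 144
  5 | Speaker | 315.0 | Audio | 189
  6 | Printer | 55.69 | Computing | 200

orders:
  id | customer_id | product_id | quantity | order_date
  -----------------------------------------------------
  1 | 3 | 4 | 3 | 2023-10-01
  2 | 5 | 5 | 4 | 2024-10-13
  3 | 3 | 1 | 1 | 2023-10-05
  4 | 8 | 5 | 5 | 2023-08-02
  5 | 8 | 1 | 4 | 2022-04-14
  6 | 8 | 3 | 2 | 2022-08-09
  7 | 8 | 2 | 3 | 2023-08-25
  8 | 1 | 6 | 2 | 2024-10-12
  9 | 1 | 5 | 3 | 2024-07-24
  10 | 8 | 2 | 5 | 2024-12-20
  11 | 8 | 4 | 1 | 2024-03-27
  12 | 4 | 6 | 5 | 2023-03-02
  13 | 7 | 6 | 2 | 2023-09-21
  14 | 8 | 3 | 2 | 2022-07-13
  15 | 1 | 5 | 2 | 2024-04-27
SELECT id, customer_id FROM orders WHERE customer_id IN (SELECT id FROM customers WHERE signup_year <= 2023)

Execution result:
id | customer_id
2 | 5
4 | 8
5 | 8
6 | 8
7 | 8
10 | 8
11 | 8
12 | 4
13 | 7
14 | 8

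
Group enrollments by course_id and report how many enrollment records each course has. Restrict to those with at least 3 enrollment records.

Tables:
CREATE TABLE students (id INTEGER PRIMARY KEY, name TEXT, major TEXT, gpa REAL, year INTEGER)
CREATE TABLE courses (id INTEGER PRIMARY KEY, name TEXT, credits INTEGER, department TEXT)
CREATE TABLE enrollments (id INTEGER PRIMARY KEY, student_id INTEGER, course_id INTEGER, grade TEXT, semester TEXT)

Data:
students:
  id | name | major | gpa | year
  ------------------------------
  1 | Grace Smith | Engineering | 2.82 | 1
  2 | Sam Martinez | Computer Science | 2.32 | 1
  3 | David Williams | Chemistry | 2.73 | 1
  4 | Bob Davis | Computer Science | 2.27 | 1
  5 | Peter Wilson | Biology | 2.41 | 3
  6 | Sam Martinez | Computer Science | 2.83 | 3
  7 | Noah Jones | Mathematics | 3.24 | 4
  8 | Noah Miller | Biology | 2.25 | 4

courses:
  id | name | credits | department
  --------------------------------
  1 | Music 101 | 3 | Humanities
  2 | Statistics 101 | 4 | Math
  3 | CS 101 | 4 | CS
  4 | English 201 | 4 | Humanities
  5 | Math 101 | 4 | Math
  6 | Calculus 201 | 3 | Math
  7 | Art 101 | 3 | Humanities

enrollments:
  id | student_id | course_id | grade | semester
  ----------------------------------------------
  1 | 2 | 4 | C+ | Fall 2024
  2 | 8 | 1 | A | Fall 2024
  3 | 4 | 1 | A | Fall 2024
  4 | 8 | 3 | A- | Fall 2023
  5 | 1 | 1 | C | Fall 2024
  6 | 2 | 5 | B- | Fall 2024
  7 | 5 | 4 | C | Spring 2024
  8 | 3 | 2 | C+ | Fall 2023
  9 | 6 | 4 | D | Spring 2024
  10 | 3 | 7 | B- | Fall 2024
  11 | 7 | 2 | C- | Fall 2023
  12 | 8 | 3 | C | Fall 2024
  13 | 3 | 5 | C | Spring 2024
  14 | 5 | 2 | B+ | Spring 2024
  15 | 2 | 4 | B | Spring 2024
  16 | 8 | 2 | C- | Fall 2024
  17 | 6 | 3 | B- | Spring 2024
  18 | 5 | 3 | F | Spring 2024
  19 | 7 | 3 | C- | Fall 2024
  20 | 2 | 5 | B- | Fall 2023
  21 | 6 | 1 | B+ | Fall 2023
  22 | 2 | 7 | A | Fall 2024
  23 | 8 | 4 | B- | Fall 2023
SELECT course_id, COUNT(*) AS enrollment_count FROM enrollments GROUP BY course_id HAVING COUNT(*) >= 3

Execution result:
course_id | enrollment_count
1 | 4
2 | 4
3 | 5
4 | 5
5 | 3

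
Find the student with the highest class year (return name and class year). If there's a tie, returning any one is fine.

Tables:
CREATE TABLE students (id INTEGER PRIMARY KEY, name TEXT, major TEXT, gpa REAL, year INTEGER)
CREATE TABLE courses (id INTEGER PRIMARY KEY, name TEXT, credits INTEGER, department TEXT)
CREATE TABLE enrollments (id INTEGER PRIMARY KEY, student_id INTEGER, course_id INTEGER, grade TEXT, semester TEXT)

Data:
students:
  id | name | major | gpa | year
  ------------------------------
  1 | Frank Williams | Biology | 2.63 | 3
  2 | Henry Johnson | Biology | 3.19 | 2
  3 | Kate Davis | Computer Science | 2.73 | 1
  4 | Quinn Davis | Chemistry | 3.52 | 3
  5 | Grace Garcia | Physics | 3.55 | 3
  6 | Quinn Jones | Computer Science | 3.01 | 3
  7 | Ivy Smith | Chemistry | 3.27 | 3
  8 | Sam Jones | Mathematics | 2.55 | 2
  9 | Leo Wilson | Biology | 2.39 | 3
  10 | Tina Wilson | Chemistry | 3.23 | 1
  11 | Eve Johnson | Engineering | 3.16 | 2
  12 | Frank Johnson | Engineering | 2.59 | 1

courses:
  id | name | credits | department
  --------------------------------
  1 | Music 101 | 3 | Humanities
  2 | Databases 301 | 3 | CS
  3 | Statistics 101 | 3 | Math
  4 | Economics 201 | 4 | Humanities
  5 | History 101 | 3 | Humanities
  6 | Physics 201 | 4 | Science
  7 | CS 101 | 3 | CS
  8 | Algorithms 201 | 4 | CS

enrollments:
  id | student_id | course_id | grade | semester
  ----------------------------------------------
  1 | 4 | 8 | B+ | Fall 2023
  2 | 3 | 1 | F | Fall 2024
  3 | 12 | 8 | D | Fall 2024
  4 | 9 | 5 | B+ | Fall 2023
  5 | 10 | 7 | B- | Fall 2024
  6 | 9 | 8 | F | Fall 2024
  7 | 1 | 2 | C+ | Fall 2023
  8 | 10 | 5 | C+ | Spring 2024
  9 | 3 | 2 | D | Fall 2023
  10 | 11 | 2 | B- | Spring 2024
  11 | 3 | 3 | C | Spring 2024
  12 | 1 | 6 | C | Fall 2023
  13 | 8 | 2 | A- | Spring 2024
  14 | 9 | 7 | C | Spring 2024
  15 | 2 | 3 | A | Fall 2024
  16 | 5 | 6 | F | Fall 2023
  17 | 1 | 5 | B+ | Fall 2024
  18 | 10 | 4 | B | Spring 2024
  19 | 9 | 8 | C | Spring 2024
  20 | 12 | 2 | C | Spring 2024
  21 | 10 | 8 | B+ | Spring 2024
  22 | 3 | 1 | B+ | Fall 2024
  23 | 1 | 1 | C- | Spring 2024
SELECT name, year FROM students ORDER BY year DESC LIMIT 1

Execution result:
name | year
Frank Williams | 3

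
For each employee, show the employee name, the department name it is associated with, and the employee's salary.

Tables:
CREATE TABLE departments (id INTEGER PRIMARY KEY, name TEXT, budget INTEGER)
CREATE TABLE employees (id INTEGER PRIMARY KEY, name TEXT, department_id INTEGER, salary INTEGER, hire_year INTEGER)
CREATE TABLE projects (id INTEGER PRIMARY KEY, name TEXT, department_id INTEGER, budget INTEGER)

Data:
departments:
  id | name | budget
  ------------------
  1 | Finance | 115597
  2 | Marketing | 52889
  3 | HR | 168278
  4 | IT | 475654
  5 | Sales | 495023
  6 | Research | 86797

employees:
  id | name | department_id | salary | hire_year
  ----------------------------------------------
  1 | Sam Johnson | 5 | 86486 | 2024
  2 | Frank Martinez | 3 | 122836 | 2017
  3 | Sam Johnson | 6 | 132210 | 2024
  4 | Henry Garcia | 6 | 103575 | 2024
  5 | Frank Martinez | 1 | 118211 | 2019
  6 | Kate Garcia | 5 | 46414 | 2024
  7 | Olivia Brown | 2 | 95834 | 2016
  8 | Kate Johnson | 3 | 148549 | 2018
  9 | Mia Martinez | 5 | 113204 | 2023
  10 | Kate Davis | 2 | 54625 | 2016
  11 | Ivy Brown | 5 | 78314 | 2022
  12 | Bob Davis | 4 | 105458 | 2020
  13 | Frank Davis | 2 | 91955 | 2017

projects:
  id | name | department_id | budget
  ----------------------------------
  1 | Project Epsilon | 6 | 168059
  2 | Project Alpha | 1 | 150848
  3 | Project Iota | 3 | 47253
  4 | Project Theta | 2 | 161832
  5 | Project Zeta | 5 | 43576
SELECT c.name, p.name AS department, c.salary FROM employees c JOIN departments p ON c.department_id = p.id

Execution result:
name | department | salary
Sam Johnson | Sales | 86486
Frank Martinez | HR | 122836
Sam Johnson | Research | 132210
Henry Garcia | Research | 103575
Frank Martinez | Finance | 118211
Kate Garcia | Sales | 46414
Olivia Brown | Marketing | 95834
Kate Johnson | HR | 148549
Mia Martinez | Sales | 113204
Kate Davis | Marketing | 54625
Ivy Brown | Sales | 78314
Bob Davis | IT | 105458
Frank Davis | Marketing | 91955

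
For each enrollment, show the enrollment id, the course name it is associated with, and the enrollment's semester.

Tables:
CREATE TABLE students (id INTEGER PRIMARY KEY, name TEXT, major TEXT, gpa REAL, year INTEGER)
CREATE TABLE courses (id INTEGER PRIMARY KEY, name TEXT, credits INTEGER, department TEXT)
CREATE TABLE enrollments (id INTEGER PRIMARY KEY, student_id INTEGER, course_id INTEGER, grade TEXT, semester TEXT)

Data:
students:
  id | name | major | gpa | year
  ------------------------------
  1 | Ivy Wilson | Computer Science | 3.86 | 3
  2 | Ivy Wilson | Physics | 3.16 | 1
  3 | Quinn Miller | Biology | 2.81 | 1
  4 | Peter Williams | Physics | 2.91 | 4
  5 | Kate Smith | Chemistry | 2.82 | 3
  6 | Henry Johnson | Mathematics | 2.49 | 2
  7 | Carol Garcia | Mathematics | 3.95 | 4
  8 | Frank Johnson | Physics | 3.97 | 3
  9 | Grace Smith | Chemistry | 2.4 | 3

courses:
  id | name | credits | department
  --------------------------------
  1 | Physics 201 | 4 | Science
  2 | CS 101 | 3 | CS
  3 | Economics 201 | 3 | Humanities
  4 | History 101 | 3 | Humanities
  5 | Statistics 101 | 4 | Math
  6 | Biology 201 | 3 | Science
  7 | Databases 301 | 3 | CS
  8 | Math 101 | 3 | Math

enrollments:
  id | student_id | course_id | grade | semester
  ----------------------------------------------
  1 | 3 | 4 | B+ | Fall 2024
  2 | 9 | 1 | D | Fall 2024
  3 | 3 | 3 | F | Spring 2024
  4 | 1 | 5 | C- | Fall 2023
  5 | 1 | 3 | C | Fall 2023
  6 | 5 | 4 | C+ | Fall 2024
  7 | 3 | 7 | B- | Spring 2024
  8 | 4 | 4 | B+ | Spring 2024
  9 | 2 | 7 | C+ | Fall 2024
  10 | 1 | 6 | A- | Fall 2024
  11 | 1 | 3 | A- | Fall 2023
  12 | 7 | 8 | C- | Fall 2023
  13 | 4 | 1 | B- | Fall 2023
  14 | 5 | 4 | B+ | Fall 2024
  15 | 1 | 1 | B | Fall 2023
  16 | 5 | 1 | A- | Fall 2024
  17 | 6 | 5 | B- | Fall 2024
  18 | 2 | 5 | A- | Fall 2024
SELECT c.id, p.name AS course, c.semester FROM enrollments c JOIN courses p ON c.course_id = p.id

Execution result:
id | course | semester
1 | History 101 | Fall 2024
2 | Physics 201 | Fall 2024
3 | Economics 201 | Spring 2024
4 | Statistics 101 | Fall 2023
5 | Economics 201 | Fall 2023
6 | History 101 | Fall 2024
7 | Databases 301 | Spring 2024
8 | History 101 | Spring 2024
9 | Databases 301 | Fall 2024
10 | Biology 201 | Fall 2024
11 | Economics 201 | Fall 2023
12 | Math 101 | Fall 2023
13 | Physics 201 | Fall 2023
14 | History 101 | Fall 2024
15 | Physics 201 | Fall 2023
16 | Physics 201 | Fall 2024
17 | Statistics 101 | Fall 2024
18 | Statistics 101 | Fall 2024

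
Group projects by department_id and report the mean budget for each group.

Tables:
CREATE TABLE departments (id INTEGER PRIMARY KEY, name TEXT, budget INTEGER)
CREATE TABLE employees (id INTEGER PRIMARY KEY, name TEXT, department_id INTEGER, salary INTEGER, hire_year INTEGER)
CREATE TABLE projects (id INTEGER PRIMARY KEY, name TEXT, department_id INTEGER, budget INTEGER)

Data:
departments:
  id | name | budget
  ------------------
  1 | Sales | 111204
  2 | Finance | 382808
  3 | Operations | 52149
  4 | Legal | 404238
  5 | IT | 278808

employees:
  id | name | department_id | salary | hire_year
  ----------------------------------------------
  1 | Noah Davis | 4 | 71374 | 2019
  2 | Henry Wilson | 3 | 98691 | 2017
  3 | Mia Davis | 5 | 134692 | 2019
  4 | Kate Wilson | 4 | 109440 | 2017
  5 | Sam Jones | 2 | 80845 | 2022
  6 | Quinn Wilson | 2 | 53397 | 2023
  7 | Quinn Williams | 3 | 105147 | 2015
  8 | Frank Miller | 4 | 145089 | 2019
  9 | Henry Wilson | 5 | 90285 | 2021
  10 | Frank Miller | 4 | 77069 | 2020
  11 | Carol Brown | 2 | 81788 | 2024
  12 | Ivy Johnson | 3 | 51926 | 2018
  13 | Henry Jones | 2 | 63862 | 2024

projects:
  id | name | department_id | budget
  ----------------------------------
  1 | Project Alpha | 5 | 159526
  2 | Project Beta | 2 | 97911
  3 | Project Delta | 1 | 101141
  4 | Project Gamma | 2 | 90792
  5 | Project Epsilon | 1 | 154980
SELECT department_id, AVG(budget) AS avg_budget FROM projects GROUP BY department_id

Execution result:
department_id | avg_budget
1 | 128060.50
2 | 94351.50
5 | 159526.00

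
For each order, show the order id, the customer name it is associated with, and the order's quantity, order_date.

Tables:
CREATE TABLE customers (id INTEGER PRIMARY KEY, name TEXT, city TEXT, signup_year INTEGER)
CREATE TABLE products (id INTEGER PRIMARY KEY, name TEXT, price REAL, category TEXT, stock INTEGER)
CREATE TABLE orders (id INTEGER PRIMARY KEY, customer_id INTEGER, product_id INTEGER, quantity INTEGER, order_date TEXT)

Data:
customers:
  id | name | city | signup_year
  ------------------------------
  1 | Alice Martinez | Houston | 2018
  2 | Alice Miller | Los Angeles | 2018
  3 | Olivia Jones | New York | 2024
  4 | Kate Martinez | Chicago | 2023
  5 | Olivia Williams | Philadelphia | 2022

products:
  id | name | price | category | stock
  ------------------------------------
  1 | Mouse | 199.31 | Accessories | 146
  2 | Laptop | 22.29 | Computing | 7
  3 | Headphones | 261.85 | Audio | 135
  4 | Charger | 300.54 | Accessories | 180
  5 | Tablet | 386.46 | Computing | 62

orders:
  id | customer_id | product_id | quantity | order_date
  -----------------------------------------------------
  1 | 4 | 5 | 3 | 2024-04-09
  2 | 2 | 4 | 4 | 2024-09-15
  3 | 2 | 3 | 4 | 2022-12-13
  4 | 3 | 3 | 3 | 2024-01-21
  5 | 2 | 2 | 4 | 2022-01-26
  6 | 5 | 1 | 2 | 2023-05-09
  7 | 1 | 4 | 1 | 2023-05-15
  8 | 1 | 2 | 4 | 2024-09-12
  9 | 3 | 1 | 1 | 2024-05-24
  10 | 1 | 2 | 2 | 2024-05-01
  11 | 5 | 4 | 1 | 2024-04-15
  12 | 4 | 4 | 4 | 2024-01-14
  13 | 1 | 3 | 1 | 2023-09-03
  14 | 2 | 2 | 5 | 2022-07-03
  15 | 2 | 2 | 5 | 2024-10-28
SELECT c.id, p.name AS customer, c.quantity, c.order_date FROM orders c JOIN customers p ON c.customer_id = p.id

Execution result:
id | customer | quantity | order_date
1 | Kate Martinez | 3 | 2024-04-09
2 | Alice Miller | 4 | 2024-09-15
3 | Alice Miller | 4 | 2022-12-13
4 | Olivia Jones | 3 | 2024-01-21
5 | Alice Miller | 4 | 2022-01-26
6 | Olivia Williams | 2 | 2023-05-09
7 | Alice Martinez | 1 | 2023-05-15
8 | Alice Martinez | 4 | 2024-09-12
9 | Olivia Jones | 1 | 2024-05-24
10 | Alice Martinez | 2 | 2024-05-01
11 | Olivia Williams | 1 | 2024-04-15
12 | Kate Martinez | 4 | 2024-01-14
13 | Alice Martinez | 1 | 2023-09-03
14 | Alice Miller | 5 | 2022-07-03
15 | Alice Miller | 5 | 2024-10-28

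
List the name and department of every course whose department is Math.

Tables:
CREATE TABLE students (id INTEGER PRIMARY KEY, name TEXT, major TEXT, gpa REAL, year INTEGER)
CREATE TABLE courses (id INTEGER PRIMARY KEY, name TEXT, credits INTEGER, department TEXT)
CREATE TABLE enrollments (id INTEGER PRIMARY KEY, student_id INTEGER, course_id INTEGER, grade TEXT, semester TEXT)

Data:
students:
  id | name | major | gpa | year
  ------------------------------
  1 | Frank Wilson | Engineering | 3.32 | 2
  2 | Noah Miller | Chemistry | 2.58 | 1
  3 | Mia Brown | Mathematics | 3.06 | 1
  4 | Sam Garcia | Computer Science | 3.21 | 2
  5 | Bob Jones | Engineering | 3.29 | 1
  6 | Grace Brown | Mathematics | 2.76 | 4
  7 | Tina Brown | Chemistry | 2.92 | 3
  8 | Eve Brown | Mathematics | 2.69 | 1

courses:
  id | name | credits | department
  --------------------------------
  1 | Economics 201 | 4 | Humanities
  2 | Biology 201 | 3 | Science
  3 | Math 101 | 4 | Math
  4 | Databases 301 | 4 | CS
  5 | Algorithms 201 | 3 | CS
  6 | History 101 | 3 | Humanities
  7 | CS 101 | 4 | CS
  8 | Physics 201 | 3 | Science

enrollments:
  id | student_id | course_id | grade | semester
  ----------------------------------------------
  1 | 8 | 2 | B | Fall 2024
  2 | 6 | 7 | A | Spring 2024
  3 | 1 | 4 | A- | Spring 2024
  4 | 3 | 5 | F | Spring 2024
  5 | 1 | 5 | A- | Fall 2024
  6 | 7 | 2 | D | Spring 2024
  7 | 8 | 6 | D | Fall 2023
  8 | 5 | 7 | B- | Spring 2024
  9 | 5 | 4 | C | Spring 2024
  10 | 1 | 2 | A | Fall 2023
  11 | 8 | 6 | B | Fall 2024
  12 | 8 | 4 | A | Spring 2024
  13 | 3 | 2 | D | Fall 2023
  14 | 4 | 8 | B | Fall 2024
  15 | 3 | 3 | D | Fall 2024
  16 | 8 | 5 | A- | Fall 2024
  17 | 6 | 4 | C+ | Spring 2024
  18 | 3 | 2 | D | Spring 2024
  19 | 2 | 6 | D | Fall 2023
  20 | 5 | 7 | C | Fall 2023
SELECT name, department FROM courses WHERE department = 'Math'

Execution result:
name | department
Math 101 | Math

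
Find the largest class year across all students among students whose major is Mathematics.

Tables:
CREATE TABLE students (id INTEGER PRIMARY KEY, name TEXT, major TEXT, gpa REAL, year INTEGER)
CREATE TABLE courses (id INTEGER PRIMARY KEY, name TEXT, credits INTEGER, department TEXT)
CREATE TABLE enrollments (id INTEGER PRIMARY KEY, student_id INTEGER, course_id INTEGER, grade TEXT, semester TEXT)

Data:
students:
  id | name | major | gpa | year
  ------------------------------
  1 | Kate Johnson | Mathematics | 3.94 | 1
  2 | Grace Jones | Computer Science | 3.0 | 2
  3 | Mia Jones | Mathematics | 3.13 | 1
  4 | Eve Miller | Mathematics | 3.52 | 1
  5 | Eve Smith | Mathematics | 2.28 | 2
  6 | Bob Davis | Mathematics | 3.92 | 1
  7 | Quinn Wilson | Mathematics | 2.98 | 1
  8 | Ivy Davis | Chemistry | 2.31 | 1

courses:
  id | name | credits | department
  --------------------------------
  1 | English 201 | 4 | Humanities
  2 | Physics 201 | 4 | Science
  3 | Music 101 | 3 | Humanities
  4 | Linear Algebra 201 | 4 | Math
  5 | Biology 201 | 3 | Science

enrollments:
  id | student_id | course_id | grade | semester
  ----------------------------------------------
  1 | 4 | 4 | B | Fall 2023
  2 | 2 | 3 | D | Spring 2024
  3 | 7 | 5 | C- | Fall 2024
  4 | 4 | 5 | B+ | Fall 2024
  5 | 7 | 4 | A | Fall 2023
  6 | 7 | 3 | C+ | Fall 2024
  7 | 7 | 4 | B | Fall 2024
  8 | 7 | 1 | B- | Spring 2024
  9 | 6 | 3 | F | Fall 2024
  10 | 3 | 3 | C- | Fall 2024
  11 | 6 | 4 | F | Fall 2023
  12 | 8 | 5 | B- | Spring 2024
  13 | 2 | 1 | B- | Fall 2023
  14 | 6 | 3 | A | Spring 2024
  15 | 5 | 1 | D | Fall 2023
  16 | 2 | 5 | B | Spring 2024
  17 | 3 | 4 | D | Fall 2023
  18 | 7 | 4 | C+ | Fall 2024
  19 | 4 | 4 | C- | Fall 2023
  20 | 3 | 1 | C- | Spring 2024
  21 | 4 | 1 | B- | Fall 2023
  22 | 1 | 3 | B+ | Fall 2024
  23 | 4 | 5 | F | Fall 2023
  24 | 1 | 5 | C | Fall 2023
SELECT MAX(year) FROM students WHERE major = 'Mathematics'

Execution result:
2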